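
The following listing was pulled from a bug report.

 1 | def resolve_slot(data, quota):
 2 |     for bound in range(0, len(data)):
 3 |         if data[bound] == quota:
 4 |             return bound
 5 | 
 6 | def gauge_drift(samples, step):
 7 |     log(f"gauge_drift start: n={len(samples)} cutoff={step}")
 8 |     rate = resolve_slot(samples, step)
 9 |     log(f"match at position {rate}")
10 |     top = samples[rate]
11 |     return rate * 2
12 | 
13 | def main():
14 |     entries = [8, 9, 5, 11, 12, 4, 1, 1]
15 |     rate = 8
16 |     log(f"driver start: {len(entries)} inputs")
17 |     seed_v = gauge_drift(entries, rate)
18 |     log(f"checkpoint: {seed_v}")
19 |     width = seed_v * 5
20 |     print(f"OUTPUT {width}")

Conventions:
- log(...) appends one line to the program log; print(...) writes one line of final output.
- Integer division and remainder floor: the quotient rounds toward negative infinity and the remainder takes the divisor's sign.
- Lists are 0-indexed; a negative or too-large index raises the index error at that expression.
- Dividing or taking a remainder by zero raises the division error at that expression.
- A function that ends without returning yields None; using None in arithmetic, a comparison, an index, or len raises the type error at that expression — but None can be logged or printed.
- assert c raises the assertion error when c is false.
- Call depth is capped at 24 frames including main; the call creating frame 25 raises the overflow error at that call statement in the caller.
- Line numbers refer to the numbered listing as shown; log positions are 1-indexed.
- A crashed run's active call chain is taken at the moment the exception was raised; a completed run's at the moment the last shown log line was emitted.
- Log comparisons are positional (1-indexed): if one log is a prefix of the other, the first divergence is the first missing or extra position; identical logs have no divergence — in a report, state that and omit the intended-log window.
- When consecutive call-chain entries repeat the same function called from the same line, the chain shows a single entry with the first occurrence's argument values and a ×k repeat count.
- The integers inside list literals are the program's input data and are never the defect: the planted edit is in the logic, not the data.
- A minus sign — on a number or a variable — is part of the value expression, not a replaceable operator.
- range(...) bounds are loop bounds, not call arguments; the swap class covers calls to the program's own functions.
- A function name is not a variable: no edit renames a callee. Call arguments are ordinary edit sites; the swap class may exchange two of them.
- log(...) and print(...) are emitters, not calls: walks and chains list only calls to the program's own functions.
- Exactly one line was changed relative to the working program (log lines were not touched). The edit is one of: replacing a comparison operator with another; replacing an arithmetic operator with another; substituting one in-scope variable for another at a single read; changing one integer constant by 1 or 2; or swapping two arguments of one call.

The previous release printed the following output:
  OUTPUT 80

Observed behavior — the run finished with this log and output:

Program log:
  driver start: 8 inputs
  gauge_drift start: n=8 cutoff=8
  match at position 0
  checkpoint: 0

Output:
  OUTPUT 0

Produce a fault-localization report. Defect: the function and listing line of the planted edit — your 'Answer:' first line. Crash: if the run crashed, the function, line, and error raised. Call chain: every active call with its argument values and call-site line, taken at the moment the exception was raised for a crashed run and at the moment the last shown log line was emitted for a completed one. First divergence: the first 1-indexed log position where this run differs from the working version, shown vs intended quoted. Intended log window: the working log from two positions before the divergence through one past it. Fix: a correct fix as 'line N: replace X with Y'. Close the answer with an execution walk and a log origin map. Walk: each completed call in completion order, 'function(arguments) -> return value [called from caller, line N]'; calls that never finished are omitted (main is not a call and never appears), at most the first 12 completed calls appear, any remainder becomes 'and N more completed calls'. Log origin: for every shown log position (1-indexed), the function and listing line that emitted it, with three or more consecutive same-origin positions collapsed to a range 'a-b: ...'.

Answer: the defect is in gauge_drift at line 11.
Core observation: Position 4 is the first bad log line: 'checkpoint: 0' should read 'checkpoint: 16'.
Call chain: main.
First divergence: position 4; shown 'checkpoint: 0' vs intended 'checkpoint: 16'.
Intended log window:
  2: gauge_drift start: n=8 cutoff=8
  3: match at position 0
  4: checkpoint: 16
Execution walk:
  resolve_slot([8, 9, 5, 11, 12, 4, 1, 1], 8) -> 0  [called from gauge_drift, line 8]
  gauge_drift([8, 9, 5, 11, 12, 4, 1, 1], 8) -> 0  [called from main, line 17]
Origin of each log line:
  1: emitted by main (line 16)
  2: emitted by gauge_drift (line 7)
  3: emitted by gauge_drift (line 9)
  4: emitted by main (line 18)
A correct fix: line 11: replace `rate` with `top`.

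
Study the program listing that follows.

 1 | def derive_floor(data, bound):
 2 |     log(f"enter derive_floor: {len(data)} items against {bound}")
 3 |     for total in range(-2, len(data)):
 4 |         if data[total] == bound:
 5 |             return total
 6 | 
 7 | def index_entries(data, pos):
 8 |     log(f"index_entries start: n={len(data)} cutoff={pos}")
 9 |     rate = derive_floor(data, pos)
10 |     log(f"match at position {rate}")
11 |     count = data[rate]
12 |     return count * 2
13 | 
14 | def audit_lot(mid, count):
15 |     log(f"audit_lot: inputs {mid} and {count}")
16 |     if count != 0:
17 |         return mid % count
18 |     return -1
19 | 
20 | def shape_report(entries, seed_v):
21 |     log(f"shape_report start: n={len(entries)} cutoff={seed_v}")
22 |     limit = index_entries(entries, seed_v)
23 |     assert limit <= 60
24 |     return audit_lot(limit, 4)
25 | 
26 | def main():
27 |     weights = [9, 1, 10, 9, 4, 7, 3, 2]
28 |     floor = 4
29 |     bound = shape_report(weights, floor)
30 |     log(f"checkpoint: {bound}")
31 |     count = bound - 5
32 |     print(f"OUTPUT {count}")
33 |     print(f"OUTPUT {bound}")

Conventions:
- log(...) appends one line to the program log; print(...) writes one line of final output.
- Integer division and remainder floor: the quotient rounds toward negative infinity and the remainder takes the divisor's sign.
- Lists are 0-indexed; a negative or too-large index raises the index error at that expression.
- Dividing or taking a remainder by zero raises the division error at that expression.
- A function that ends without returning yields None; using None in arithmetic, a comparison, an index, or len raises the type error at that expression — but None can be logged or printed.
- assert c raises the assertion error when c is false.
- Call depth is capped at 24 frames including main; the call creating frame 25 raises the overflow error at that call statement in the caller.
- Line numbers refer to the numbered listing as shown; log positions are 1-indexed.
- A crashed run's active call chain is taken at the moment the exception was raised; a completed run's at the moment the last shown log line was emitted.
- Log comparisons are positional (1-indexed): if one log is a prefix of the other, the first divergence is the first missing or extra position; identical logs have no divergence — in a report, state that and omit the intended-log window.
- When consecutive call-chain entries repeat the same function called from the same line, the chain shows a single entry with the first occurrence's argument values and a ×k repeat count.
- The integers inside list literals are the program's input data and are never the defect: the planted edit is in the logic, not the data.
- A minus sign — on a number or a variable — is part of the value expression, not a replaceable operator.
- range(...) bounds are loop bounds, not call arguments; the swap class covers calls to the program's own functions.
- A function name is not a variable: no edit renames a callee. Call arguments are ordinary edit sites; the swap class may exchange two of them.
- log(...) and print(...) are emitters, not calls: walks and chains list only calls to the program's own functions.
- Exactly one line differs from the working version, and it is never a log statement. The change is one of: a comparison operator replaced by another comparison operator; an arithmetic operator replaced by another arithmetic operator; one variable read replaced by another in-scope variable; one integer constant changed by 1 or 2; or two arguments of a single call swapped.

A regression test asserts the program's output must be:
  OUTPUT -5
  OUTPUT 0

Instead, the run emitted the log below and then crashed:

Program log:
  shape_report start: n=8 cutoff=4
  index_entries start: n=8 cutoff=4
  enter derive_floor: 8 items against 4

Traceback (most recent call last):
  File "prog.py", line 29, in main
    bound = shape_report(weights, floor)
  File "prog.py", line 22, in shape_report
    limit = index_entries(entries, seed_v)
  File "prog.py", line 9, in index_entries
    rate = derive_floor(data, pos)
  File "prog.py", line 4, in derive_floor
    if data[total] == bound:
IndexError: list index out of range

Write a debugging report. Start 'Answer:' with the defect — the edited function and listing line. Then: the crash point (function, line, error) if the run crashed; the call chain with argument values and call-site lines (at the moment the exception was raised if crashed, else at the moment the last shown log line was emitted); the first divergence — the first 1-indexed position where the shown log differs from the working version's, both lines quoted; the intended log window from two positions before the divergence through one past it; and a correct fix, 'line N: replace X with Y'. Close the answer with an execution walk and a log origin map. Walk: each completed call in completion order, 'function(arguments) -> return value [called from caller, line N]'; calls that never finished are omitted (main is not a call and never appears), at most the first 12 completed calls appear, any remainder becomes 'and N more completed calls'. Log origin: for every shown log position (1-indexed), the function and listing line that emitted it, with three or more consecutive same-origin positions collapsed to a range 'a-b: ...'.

Answer: the defect is in derive_floor at line 3.
Key fact: The faulty run's log stops after 3 lines; the working version's next line would be 'match at position 4'.
Crash: derive_floor, line 4, IndexError.
Call chain: main -> shape_report([9, 1, 10, 9, 4, 7, 3, 2], 4) (called at line 29) -> index_entries([9, 1, 10, 9, 4, 7, 3, 2], 4) (called at line 22) -> derive_floor([9, 1, 10, 9, 4, 7, 3, 2], 4) (called at line 9).
First divergence: position 4 — the faulty run's log ends after 3 lines; the working version continues with 'match at position 4'.
Intended log window:
  2: index_entries start: n=8 cutoff=4
  3: enter derive_floor: 8 items against 4
  4: match at position 4
  5: audit_lot: inputs 8 and 4
Execution walk:
  (no call completed)
Log origins:
  1: emitted by shape_report (line 21)
  2: emitted by index_entries (line 8)
  3: emitted by derive_floor (line 2)
A correct fix: line 3: replace `-2` with `0`.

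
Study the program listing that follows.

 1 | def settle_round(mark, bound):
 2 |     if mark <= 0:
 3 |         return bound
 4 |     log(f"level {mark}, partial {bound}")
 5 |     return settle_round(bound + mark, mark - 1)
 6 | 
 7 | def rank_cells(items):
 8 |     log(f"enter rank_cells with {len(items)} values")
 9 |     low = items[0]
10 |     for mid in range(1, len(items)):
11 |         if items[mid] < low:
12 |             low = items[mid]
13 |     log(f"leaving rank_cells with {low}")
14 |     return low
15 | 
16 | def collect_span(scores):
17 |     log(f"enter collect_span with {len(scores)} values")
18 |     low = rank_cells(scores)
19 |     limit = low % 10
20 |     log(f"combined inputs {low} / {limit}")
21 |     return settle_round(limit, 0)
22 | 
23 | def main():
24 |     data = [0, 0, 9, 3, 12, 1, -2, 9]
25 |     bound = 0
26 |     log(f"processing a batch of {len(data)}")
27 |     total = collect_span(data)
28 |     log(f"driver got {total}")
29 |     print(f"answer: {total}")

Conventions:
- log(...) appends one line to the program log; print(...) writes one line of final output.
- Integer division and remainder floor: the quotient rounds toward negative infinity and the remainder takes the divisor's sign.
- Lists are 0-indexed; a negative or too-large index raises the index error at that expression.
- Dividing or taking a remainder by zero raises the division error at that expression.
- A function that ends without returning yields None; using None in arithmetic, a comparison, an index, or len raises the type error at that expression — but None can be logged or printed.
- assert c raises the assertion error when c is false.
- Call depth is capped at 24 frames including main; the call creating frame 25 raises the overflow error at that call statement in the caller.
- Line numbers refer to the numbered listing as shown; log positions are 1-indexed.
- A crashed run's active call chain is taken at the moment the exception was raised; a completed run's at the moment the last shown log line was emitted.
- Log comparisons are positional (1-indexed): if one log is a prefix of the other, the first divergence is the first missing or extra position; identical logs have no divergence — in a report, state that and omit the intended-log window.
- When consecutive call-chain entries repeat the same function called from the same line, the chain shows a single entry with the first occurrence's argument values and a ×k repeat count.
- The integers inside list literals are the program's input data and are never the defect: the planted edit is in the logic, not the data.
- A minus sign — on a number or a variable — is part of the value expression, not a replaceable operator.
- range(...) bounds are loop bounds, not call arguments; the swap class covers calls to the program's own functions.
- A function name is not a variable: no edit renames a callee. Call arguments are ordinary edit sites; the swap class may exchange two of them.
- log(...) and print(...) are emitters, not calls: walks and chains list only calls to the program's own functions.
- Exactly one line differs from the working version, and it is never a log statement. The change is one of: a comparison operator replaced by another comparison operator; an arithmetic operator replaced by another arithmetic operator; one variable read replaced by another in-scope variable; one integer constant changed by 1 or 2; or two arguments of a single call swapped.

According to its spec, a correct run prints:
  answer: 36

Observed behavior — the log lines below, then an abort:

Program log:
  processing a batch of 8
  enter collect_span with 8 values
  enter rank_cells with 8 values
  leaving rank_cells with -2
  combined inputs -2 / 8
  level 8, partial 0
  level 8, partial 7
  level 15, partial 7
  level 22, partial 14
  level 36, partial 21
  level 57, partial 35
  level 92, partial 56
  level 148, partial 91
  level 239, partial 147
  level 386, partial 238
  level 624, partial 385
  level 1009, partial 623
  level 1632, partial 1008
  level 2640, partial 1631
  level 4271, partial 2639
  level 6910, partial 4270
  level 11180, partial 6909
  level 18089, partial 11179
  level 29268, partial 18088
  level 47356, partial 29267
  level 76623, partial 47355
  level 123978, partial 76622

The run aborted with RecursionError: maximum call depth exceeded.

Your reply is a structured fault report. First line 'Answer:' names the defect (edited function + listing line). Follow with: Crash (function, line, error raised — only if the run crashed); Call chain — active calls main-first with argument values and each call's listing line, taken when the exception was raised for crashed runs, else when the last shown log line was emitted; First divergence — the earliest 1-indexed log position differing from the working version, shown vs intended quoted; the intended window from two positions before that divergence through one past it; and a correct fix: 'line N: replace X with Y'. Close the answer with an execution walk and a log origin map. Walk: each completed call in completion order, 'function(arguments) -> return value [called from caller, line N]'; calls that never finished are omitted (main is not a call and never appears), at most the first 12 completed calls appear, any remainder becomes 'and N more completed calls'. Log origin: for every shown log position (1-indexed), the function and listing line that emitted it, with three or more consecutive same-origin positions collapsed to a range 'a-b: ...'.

Answer: the defect is in settle_round at line 5.
Key observation: The log first diverges at position 7: the faulty run prints 'level 8, partial 7' where the working version prints 'level 7, partial 8'.
Crash: settle_round, line 5, RecursionError.
Call chain: main -> collect_span([0, 0, 9, 3, 12, 1, -2, 9]) (called at line 27) -> settle_round(8, 0) (called at line 21) -> settle_round(8, 7) (called at line 5) ×21.
First divergence: position 7 — shown 'level 8, partial 7', intended 'level 7, partial 8'.
Intended log window:
  5: combined inputs -2 / 8
  6: level 8, partial 0
  7: level 7, partial 8
  8: level 6, partial 15
Execution walk:
  rank_cells([0, 0, 9, 3, 12, 1, -2, 9]) -> -2  [called from collect_span, line 18]
Origin of each log line:
  1: logged in main at line 26
  2: logged in collect_span at line 17
  3: logged in rank_cells at line 8
  4: logged in rank_cells at line 13
  5: logged in collect_span at line 20
  6-27: logged in settle_round at line 4
A correct fix: line 5: replace `settle_round(bound + mark, mark - 1)` with `settle_round(mark - 1, bound + mark)`.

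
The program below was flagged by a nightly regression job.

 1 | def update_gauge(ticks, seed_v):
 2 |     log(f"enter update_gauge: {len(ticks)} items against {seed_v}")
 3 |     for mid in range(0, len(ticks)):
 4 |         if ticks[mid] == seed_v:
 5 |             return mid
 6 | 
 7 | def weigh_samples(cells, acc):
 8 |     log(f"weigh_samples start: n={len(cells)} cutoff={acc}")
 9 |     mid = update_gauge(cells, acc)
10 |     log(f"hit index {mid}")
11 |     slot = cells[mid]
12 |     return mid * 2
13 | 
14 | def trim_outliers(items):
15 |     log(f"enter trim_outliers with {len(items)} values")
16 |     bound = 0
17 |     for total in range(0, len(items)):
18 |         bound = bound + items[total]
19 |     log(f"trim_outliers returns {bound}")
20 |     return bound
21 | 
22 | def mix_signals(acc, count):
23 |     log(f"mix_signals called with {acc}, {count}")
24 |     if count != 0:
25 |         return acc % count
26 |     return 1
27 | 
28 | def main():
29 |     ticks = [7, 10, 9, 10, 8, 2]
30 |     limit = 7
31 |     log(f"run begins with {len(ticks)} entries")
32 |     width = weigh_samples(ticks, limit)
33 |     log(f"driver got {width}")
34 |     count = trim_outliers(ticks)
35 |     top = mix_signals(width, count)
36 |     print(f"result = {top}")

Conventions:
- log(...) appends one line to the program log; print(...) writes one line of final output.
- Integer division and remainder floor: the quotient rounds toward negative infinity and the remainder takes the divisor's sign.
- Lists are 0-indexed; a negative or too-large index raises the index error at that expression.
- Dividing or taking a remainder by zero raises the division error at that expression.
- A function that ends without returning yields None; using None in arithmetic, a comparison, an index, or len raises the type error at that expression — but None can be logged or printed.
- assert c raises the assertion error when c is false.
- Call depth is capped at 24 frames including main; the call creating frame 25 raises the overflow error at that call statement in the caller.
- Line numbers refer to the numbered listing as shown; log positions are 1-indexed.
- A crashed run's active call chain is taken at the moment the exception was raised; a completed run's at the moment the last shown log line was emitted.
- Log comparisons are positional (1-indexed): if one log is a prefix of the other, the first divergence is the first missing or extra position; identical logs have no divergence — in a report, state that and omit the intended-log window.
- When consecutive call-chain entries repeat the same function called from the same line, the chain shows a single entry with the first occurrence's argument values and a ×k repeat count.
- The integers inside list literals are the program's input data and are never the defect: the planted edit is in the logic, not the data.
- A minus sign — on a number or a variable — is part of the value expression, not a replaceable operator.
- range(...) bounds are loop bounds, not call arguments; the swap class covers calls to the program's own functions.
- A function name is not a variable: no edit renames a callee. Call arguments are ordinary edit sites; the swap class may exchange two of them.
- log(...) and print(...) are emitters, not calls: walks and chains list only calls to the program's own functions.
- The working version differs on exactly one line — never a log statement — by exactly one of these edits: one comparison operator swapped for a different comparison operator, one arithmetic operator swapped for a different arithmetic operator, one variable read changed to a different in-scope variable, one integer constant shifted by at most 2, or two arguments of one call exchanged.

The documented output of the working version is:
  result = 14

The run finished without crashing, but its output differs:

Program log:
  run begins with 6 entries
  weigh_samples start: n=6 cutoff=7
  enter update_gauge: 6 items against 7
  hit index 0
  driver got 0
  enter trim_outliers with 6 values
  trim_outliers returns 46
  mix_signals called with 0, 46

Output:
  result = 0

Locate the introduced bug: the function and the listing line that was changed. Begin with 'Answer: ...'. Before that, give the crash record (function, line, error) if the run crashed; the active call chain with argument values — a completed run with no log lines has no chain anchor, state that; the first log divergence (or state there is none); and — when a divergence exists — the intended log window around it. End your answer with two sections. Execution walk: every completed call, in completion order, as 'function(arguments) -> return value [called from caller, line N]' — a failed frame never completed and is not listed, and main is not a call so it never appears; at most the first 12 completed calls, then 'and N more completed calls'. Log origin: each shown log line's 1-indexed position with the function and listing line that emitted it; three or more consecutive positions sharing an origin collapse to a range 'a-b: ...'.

Answer: the defect is in weigh_samples at line 12.
Core observation: At log position 5 the runs split — shown 'driver got 0', but the working version logs 'driver got 14'.
Call chain: main -> mix_signals(0, 46) (called at line 35).
First divergence: at position 5 the run shows 'driver got 0' where the working version logs 'driver got 14'.
Intended log window:
  3: enter update_gauge: 6 items against 7
  4: hit index 0
  5: driver got 14
  6: enter trim_outliers with 6 values
Execution walk:
  update_gauge([7, 10, 9, 10, 8, 2], 7) -> 0  [called from weigh_samples, line 9]
  weigh_samples([7, 10, 9, 10, 8, 2], 7) -> 0  [called from main, line 32]
  trim_outliers([7, 10, 9, 10, 8, 2]) -> 46  [called from main, line 34]
  mix_signals(0, 46) -> 0  [called from main, line 35]
Log line origins:
  1: logged in main at line 31
  2: logged in weigh_samples at line 8
  3: logged in update_gauge at line 2
  4: logged in weigh_samples at line 10
  5: logged in main at line 33
  6: logged in trim_outliers at line 15
  7: logged in trim_outliers at line 19
  8: logged in mix_signals at line 23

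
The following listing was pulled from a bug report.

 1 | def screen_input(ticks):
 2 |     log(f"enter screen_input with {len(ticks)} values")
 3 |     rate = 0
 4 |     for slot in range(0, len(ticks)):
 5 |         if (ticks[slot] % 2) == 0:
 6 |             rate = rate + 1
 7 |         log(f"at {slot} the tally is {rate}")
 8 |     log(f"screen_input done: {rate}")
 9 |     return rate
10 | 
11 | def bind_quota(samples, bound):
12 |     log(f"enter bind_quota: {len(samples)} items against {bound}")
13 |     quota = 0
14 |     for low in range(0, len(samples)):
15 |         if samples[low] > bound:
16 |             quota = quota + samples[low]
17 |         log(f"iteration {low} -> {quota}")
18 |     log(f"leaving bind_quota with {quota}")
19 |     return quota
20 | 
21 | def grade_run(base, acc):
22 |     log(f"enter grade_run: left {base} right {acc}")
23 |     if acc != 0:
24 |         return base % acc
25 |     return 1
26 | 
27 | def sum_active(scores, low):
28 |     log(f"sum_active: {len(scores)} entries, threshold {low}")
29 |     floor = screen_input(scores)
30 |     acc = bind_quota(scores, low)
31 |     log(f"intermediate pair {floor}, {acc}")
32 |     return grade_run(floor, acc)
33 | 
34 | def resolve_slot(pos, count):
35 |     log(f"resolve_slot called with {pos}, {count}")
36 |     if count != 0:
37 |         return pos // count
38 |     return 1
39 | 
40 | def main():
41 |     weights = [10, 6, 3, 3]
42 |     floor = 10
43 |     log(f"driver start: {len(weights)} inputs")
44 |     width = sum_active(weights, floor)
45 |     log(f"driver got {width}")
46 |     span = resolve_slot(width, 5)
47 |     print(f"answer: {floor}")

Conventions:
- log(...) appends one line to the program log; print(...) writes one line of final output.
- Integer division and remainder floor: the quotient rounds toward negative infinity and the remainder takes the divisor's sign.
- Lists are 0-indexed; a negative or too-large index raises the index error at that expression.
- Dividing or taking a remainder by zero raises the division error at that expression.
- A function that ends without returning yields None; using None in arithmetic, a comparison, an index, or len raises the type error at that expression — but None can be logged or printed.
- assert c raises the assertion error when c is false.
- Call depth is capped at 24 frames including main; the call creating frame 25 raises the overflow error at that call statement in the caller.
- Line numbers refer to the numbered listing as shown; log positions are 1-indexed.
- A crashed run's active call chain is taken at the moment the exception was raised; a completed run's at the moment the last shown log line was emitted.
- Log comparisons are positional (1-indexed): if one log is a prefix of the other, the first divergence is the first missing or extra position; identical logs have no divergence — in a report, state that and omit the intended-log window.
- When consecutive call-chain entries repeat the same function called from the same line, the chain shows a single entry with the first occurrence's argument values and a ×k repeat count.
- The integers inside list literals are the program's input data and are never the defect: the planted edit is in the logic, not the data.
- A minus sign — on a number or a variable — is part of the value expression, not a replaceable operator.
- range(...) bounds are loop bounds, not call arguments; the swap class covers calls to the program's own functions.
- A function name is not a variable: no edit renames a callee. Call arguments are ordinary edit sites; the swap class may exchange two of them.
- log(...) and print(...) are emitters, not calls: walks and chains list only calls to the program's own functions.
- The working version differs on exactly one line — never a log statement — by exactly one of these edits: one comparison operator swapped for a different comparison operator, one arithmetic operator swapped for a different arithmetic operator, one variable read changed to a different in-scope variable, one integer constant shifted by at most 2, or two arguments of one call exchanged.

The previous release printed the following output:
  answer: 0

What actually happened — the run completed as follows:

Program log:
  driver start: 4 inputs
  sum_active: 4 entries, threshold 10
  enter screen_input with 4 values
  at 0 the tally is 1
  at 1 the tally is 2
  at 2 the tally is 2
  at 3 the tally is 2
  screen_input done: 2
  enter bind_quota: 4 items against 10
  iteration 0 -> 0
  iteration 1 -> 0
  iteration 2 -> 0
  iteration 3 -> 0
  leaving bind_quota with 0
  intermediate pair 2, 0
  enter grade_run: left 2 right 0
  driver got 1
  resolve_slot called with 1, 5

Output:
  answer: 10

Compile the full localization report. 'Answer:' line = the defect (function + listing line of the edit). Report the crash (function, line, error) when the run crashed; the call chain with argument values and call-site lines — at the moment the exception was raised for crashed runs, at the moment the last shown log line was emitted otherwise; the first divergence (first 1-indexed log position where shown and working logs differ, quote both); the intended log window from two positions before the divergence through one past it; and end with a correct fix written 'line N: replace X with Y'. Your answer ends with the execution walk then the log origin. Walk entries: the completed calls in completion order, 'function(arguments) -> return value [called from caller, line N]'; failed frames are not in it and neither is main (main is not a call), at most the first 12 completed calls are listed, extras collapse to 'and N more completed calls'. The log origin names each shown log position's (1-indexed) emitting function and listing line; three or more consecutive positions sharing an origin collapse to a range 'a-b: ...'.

Answer: the defect is in main at line 47.
Key observation: Nothing in the log betrays the bug — only the output does.
Call chain: main -> resolve_slot(1, 5) (called at line 46).
First divergence: none — the logs agree in full.
Execution walk:
  screen_input([10, 6, 3, 3]) -> 2  [called from sum_active, line 29]
  bind_quota([10, 6, 3, 3], 10) -> 0  [called from sum_active, line 30]
  grade_run(2, 0) -> 1  [called from sum_active, line 32]
  sum_active([10, 6, 3, 3], 10) -> 1  [called from main, line 44]
  resolve_slot(1, 5) -> 0  [called from main, line 46]
Log origin:
  1: from main, line 43
  2: from sum_active, line 28
  3: from screen_input, line 2
  4-7: from screen_input, line 7
  8: from screen_input, line 8
  9: from bind_quota, line 12
  10-13: from bind_quota, line 17
  14: from bind_quota, line 18
  15: from sum_active, line 31
  16: from grade_run, line 22
  17: from main, line 45
  18: from resolve_slot, line 35
A correct fix: line 47: replace `floor` with `span`.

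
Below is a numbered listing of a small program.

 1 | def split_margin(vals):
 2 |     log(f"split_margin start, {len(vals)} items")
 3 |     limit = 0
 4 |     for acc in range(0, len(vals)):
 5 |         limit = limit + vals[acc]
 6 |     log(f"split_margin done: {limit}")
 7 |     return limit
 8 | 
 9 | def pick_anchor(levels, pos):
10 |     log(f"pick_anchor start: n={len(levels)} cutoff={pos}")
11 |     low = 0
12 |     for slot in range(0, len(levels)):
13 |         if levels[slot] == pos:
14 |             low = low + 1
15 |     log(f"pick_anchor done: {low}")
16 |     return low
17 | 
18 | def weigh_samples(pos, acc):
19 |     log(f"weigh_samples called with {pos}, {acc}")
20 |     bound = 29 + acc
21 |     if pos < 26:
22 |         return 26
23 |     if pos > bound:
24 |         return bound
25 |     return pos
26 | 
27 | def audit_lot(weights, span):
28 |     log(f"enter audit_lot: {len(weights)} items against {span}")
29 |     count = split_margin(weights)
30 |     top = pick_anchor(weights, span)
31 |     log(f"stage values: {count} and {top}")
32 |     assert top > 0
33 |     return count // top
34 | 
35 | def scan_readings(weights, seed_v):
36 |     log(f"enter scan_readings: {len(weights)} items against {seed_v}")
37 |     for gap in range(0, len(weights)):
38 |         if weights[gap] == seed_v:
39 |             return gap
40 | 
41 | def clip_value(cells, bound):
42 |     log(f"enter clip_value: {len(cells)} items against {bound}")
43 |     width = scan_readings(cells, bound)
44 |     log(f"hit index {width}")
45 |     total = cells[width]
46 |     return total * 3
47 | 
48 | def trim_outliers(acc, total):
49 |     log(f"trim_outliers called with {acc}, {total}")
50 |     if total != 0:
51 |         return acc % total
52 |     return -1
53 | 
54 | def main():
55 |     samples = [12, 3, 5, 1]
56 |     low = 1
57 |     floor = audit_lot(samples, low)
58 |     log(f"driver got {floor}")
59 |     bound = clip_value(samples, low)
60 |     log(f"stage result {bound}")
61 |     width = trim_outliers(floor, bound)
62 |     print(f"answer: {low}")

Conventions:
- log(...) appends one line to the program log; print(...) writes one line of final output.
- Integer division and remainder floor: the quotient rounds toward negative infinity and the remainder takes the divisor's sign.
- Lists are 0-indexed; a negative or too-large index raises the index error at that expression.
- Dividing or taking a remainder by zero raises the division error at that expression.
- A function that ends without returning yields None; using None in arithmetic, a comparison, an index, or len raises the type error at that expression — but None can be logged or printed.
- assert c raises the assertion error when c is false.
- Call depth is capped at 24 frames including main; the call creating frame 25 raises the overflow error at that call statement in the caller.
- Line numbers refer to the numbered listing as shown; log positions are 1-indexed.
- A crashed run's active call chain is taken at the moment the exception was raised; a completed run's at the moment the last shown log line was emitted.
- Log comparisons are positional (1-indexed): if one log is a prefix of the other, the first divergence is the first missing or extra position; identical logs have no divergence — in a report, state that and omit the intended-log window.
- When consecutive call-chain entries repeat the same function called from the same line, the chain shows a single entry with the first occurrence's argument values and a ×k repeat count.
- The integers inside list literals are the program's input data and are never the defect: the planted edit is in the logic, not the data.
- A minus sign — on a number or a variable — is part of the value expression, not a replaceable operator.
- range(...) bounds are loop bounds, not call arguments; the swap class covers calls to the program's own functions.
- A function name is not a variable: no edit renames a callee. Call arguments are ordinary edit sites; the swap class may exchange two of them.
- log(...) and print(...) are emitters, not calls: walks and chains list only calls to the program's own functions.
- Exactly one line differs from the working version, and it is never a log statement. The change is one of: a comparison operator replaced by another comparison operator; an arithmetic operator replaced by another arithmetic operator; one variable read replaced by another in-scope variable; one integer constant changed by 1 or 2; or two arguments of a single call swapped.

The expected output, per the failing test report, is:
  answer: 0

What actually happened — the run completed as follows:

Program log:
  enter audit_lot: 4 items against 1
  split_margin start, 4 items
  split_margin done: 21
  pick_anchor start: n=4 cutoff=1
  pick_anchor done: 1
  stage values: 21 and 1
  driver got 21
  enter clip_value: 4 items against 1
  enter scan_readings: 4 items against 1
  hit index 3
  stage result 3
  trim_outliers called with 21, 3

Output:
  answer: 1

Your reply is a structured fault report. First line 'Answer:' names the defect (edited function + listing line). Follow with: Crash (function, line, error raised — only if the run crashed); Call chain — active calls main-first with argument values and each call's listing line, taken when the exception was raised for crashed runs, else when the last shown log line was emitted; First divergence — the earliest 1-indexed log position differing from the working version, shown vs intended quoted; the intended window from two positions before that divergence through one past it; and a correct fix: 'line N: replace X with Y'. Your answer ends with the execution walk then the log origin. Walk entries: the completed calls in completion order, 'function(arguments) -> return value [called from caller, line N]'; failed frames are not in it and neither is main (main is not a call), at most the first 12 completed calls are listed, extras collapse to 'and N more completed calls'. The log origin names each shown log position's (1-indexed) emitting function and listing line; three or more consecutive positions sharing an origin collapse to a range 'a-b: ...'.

Answer: the defect is in main at line 62.
The tell: The logs agree in full; only the final output differs.
Call chain: main -> trim_outliers(21, 3) (called at line 61).
First divergence: none; the two logs match at every position.
Execution walk:
  split_margin([12, 3, 5, 1]) -> 21  [called from audit_lot, line 29]
  pick_anchor([12, 3, 5, 1], 1) -> 1  [called from audit_lot, line 30]
  audit_lot([12, 3, 5, 1], 1) -> 21  [called from main, line 57]
  scan_readings([12, 3, 5, 1], 1) -> 3  [called from clip_value, line 43]
  clip_value([12, 3, 5, 1], 1) -> 3  [called from main, line 59]
  trim_outliers(21, 3) -> 0  [called from main, line 61]
Log line origins:
  1: emitted by audit_lot (line 28)
  2: emitted by split_margin (line 2)
  3: emitted by split_margin (line 6)
  4: emitted by pick_anchor (line 10)
  5: emitted by pick_anchor (line 15)
  6: emitted by audit_lot (line 31)
  7: emitted by main (line 58)
  8: emitted by clip_value (line 42)
  9: emitted by scan_readings (line 36)
  10: emitted by clip_value (line 44)
  11: emitted by main (line 60)
  12: emitted by trim_outliers (line 49)
A correct fix: line 62: replace `low` with `width`.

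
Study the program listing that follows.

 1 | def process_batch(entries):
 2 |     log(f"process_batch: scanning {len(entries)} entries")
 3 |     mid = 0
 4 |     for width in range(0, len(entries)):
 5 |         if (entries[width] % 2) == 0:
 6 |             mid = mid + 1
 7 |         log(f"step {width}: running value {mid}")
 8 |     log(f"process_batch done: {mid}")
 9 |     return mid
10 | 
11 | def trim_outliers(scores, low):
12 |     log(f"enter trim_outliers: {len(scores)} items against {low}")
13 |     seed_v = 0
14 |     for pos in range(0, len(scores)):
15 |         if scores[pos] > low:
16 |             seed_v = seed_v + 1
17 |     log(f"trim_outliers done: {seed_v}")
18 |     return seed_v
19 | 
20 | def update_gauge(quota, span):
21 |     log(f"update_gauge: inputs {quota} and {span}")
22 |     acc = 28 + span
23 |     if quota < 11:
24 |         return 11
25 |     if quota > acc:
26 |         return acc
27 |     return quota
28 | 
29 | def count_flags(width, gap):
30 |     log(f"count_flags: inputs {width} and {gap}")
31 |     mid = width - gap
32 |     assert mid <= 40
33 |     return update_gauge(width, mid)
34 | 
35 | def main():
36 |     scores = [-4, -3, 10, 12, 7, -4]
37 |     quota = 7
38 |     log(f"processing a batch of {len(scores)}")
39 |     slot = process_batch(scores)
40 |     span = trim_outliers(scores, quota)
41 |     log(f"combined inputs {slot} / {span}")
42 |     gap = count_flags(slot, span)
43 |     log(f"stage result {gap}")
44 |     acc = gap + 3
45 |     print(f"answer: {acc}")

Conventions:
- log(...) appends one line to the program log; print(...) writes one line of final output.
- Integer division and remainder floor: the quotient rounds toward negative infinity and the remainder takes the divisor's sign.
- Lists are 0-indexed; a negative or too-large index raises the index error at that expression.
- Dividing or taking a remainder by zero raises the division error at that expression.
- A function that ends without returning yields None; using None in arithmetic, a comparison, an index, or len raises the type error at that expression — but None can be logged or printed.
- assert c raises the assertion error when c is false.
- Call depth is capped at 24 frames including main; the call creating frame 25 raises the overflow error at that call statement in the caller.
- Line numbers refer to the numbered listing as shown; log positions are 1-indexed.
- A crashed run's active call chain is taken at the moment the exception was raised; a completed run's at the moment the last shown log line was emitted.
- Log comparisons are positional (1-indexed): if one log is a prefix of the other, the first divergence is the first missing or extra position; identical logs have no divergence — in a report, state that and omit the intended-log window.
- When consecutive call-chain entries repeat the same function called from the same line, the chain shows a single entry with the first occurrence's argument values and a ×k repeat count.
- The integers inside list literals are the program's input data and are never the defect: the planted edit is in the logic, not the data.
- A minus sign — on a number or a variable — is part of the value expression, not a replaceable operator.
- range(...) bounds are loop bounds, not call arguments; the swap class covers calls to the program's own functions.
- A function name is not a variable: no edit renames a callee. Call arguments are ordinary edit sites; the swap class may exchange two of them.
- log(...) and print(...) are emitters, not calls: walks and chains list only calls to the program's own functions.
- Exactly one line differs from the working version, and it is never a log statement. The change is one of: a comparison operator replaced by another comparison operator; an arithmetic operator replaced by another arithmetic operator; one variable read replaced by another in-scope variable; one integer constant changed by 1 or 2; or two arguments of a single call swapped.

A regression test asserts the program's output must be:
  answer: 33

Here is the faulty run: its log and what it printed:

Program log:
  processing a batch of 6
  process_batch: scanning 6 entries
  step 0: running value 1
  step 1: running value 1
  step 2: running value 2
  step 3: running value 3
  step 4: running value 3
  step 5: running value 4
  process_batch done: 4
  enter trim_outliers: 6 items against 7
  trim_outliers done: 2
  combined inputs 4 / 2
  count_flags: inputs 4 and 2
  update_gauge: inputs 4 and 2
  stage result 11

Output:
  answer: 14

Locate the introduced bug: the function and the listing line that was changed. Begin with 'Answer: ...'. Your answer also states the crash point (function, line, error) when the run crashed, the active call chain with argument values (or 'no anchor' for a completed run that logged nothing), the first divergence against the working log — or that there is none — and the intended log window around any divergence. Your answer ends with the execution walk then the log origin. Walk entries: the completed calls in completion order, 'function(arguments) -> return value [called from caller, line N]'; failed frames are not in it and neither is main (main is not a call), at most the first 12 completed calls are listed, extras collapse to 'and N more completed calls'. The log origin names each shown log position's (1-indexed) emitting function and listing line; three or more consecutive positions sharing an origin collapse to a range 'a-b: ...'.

Answer: the defect is in main at line 44.
Key fact: Log streams are identical — the defect surfaces only in the printed output.
Call chain: main.
First divergence: there is none — every log position agrees.
Execution walk:
  process_batch([-4, -3, 10, 12, 7, -4]) -> 4  [called from main, line 39]
  trim_outliers([-4, -3, 10, 12, 7, -4], 7) -> 2  [called from main, line 40]
  update_gauge(4, 2) -> 11  [called from count_flags, line 33]
  count_flags(4, 2) -> 11  [called from main, line 42]
Log line origins:
  1: logged in main at line 38
  2: logged in process_batch at line 2
  3-8: logged in process_batch at line 7
  9: logged in process_batch at line 8
  10: logged in trim_outliers at line 12
  11: logged in trim_outliers at line 17
  12: logged in main at line 41
  13: logged in count_flags at line 30
  14: logged in update_gauge at line 21
  15: logged in main at line 43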